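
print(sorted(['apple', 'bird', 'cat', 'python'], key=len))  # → ['cat', 'bird', 'apple', 'python']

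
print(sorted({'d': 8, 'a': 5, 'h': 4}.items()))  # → [('a', 5), ('d', 8), ('h', 4)]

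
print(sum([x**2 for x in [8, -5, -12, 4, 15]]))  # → 474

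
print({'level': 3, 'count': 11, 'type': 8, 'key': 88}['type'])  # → 8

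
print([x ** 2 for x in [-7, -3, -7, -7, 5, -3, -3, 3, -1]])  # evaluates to [49, 9, 49, 49, 25, 9, 9, 9, 1]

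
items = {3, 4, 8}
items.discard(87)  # {3, 4, 8}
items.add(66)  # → {3, 4, 8, 66}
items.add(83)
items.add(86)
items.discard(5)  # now {3, 4, 8, 66, 83, 86}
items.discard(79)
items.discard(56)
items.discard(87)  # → {3, 4, 8, 66, 83, 86}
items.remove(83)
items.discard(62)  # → {3, 4, 8, 66, 86}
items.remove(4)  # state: {3, 8, 66, 86}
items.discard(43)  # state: {3, 8, 66, 86}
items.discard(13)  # {3, 8, 66, 86}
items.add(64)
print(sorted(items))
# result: [3, 8, 64, 66, 86]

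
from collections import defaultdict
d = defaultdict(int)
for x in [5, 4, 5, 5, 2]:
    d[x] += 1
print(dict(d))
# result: {5: 3, 4: 1, 2: 1}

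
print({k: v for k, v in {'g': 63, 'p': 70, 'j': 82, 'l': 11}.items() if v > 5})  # {'g': 63, 'p': 70, 'j': 82, 'l': 11}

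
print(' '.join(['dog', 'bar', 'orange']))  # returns dog bar orange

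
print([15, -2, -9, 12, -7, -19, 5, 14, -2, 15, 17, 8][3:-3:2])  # [12, -19, 14]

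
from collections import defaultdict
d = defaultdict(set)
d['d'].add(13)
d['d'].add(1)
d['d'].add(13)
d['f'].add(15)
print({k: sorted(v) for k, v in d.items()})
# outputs {'d': [1, 13], 'f': [15]}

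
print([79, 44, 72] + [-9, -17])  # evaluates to [79, 44, 72, -9, -17]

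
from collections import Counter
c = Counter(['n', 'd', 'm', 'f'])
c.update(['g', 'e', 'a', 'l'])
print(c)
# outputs Counter({'n': 1, 'd': 1, 'm': 1, 'f': 1, 'g': 1, 'e': 1, 'a': 1, 'l': 1})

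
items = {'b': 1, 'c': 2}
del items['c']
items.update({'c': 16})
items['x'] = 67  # {'b': 1, 'c': 16, 'x': 67}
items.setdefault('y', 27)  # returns 27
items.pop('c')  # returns 16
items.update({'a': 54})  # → {'b': 1, 'x': 67, 'y': 27, 'a': 54}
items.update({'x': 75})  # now {'b': 1, 'x': 75, 'y': 27, 'a': 54}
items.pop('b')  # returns 1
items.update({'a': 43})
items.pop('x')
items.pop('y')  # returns 27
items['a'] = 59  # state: {'a': 59}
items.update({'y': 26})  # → {'a': 59, 'y': 26}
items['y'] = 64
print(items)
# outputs {'a': 59, 'y': 64}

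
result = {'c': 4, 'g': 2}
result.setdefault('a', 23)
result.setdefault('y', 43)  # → 43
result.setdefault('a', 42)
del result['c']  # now {'g': 2, 'a': 23, 'y': 43}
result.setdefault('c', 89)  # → 89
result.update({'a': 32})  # {'g': 2, 'a': 32, 'y': 43, 'c': 89}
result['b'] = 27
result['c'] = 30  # {'g': 2, 'a': 32, 'y': 43, 'c': 30, 'b': 27}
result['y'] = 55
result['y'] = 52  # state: {'g': 2, 'a': 32, 'y': 52, 'c': 30, 'b': 27}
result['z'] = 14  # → {'g': 2, 'a': 32, 'y': 52, 'c': 30, 'b': 27, 'z': 14}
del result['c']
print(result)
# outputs {'g': 2, 'a': 32, 'y': 52, 'b': 27, 'z': 14}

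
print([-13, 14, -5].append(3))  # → None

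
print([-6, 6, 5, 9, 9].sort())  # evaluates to None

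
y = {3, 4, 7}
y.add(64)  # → {3, 4, 7, 64}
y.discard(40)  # {3, 4, 7, 64}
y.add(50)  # {3, 4, 7, 50, 64}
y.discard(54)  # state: {3, 4, 7, 50, 64}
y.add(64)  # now {3, 4, 7, 50, 64}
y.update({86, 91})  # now {3, 4, 7, 50, 64, 86, 91}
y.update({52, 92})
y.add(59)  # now {3, 4, 7, 50, 52, 59, 64, 86, 91, 92}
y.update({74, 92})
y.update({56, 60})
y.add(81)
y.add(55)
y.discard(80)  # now {3, 4, 7, 50, 52, 55, 56, 59, 60, 64, 74, 81, 86, 91, 92}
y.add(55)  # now {3, 4, 7, 50, 52, 55, 56, 59, 60, 64, 74, 81, 86, 91, 92}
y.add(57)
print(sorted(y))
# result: [3, 4, 7, 50, 52, 55, 56, 57, 59, 60, 64, 74, 81, 86, 91, 92]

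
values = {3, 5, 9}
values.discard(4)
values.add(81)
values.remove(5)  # {3, 9, 81}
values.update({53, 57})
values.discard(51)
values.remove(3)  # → {9, 53, 57, 81}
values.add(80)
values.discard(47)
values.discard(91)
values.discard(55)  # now {9, 53, 57, 80, 81}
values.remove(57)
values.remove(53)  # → {9, 80, 81}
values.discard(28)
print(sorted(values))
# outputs [9, 80, 81]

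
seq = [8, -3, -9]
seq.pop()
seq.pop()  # -3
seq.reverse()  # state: [8]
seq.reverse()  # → [8]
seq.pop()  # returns 8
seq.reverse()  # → []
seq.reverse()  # []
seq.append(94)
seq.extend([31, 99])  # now [94, 31, 99]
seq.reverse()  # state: [99, 31, 94]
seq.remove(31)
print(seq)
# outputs [99, 94]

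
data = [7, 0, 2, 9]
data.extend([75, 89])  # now [7, 0, 2, 9, 75, 89]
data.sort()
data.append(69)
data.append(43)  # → [0, 2, 7, 9, 75, 89, 69, 43]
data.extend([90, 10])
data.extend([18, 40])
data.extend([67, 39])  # [0, 2, 7, 9, 75, 89, 69, 43, 90, 10, 18, 40, 67, 39]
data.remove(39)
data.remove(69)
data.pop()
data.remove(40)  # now [0, 2, 7, 9, 75, 89, 43, 90, 10, 18]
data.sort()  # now [0, 2, 7, 9, 10, 18, 43, 75, 89, 90]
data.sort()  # [0, 2, 7, 9, 10, 18, 43, 75, 89, 90]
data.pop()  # 90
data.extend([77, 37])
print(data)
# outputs [0, 2, 7, 9, 10, 18, 43, 75, 89, 77, 37]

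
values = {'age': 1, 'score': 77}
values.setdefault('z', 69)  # 69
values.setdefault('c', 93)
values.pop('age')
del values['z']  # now {'score': 77, 'c': 93}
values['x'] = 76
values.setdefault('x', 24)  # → 76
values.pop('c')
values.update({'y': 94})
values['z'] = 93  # {'score': 77, 'x': 76, 'y': 94, 'z': 93}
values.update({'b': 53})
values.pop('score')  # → 77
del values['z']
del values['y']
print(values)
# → {'x': 76, 'b': 53}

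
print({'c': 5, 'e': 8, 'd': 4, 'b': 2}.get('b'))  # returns 2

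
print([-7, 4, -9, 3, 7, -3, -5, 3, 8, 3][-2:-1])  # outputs [8]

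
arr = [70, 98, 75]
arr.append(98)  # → [70, 98, 75, 98]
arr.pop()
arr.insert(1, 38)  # [70, 38, 98, 75]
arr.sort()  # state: [38, 70, 75, 98]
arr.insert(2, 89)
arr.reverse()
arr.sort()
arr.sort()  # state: [38, 70, 75, 89, 98]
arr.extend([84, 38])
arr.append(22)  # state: [38, 70, 75, 89, 98, 84, 38, 22]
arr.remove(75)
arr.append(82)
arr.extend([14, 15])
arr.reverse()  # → [15, 14, 82, 22, 38, 84, 98, 89, 70, 38]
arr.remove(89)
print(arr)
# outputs [15, 14, 82, 22, 38, 84, 98, 70, 38]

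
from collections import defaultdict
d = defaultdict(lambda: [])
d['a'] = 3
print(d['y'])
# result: []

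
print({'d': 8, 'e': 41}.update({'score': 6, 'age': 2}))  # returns None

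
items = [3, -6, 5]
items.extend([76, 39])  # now [3, -6, 5, 76, 39]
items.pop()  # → 39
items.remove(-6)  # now [3, 5, 76]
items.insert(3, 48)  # [3, 5, 76, 48]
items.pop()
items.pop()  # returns 76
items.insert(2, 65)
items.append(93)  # [3, 5, 65, 93]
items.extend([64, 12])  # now [3, 5, 65, 93, 64, 12]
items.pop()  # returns 12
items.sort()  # [3, 5, 64, 65, 93]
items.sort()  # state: [3, 5, 64, 65, 93]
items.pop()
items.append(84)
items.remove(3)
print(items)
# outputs [5, 64, 65, 84]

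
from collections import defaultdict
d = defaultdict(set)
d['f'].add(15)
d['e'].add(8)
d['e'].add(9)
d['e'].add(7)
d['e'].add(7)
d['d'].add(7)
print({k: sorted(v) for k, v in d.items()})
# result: {'f': [15], 'e': [7, 8, 9], 'd': [7]}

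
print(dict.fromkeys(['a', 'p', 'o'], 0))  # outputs {'a': 0, 'p': 0, 'o': 0}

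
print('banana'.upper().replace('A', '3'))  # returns B3N3N3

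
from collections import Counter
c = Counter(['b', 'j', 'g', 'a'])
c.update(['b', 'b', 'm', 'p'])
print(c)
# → Counter({'b': 3, 'j': 1, 'g': 1, 'a': 1, 'm': 1, 'p': 1})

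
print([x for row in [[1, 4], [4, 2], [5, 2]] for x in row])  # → [1, 4, 4, 2, 5, 2]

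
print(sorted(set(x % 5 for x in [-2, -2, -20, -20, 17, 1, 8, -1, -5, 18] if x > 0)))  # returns [1, 2, 3]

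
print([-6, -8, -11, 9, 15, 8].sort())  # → None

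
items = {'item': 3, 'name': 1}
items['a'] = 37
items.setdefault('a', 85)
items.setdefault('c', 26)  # 26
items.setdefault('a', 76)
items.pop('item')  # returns 3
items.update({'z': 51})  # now {'name': 1, 'a': 37, 'c': 26, 'z': 51}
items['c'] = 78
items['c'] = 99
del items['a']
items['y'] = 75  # {'name': 1, 'c': 99, 'z': 51, 'y': 75}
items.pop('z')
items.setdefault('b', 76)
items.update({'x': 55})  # {'name': 1, 'c': 99, 'y': 75, 'b': 76, 'x': 55}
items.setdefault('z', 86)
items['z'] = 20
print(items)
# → {'name': 1, 'c': 99, 'y': 75, 'b': 76, 'x': 55, 'z': 20}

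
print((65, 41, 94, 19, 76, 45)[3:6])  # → (19, 76, 45)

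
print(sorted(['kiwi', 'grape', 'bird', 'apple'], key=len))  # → ['kiwi', 'bird', 'grape', 'apple']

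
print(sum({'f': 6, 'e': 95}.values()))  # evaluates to 101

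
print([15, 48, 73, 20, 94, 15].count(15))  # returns 2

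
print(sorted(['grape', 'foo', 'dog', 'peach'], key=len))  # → ['foo', 'dog', 'grape', 'peach']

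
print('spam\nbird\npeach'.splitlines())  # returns ['spam', 'bird', 'peach']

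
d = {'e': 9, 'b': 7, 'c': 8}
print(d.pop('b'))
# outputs 7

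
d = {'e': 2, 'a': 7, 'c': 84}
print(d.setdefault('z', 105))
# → 105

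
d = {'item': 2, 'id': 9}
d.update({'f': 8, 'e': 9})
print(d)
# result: {'item': 2, 'id': 9, 'f': 8, 'e': 9}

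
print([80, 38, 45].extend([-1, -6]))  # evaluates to None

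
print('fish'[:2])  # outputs fi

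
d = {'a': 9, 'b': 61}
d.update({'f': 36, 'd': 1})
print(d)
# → {'a': 9, 'b': 61, 'f': 36, 'd': 1}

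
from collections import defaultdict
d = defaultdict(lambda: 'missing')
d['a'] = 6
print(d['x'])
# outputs missing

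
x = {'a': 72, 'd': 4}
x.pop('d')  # 4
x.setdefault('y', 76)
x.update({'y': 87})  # {'a': 72, 'y': 87}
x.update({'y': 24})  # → {'a': 72, 'y': 24}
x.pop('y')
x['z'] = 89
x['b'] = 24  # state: {'a': 72, 'z': 89, 'b': 24}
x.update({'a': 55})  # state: {'a': 55, 'z': 89, 'b': 24}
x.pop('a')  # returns 55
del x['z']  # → {'b': 24}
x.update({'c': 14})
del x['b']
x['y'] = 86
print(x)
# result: {'c': 14, 'y': 86}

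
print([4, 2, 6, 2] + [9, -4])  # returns [4, 2, 6, 2, 9, -4]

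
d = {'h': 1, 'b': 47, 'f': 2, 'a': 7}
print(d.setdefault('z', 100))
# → 100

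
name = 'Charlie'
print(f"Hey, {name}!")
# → Hey, Charlie!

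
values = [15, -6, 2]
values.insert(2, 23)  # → [15, -6, 23, 2]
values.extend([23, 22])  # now [15, -6, 23, 2, 23, 22]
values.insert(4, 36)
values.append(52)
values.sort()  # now [-6, 2, 15, 22, 23, 23, 36, 52]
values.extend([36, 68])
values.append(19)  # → [-6, 2, 15, 22, 23, 23, 36, 52, 36, 68, 19]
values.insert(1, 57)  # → [-6, 57, 2, 15, 22, 23, 23, 36, 52, 36, 68, 19]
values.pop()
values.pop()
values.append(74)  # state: [-6, 57, 2, 15, 22, 23, 23, 36, 52, 36, 74]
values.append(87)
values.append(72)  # [-6, 57, 2, 15, 22, 23, 23, 36, 52, 36, 74, 87, 72]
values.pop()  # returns 72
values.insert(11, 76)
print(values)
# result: [-6, 57, 2, 15, 22, 23, 23, 36, 52, 36, 74, 76, 87]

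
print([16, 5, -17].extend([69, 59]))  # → None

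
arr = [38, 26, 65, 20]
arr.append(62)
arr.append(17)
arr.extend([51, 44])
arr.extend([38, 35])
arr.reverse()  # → [35, 38, 44, 51, 17, 62, 20, 65, 26, 38]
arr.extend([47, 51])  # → [35, 38, 44, 51, 17, 62, 20, 65, 26, 38, 47, 51]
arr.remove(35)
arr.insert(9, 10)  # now [38, 44, 51, 17, 62, 20, 65, 26, 38, 10, 47, 51]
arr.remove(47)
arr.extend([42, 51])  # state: [38, 44, 51, 17, 62, 20, 65, 26, 38, 10, 51, 42, 51]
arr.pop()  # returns 51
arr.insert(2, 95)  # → [38, 44, 95, 51, 17, 62, 20, 65, 26, 38, 10, 51, 42]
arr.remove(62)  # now [38, 44, 95, 51, 17, 20, 65, 26, 38, 10, 51, 42]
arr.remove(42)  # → [38, 44, 95, 51, 17, 20, 65, 26, 38, 10, 51]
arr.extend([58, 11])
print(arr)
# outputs [38, 44, 95, 51, 17, 20, 65, 26, 38, 10, 51, 58, 11]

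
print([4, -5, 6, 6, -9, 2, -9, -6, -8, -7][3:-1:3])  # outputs [6, -9]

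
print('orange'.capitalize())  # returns Orange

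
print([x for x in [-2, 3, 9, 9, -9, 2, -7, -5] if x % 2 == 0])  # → [-2, 2]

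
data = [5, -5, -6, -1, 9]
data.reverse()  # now [9, -1, -6, -5, 5]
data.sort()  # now [-6, -5, -1, 5, 9]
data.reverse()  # [9, 5, -1, -5, -6]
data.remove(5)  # [9, -1, -5, -6]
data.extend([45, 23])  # [9, -1, -5, -6, 45, 23]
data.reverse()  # [23, 45, -6, -5, -1, 9]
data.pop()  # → 9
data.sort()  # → [-6, -5, -1, 23, 45]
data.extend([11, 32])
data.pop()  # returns 32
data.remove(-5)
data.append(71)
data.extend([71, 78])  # [-6, -1, 23, 45, 11, 71, 71, 78]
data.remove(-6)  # [-1, 23, 45, 11, 71, 71, 78]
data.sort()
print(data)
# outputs [-1, 11, 23, 45, 71, 71, 78]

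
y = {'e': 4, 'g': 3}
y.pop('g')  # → 3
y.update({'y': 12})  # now {'e': 4, 'y': 12}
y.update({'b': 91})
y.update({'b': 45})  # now {'e': 4, 'y': 12, 'b': 45}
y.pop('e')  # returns 4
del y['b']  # {'y': 12}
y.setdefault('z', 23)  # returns 23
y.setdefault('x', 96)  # 96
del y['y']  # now {'z': 23, 'x': 96}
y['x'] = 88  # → {'z': 23, 'x': 88}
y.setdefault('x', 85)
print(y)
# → {'z': 23, 'x': 88}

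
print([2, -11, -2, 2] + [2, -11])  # [2, -11, -2, 2, 2, -11]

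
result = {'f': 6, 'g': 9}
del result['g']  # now {'f': 6}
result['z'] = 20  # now {'f': 6, 'z': 20}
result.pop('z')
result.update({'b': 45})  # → {'f': 6, 'b': 45}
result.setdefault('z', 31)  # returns 31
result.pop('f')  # 6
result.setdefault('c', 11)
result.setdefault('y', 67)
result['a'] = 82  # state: {'b': 45, 'z': 31, 'c': 11, 'y': 67, 'a': 82}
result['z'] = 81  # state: {'b': 45, 'z': 81, 'c': 11, 'y': 67, 'a': 82}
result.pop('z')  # 81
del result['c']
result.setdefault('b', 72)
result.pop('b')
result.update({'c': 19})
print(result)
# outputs {'y': 67, 'a': 82, 'c': 19}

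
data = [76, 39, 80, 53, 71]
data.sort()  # [39, 53, 71, 76, 80]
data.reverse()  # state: [80, 76, 71, 53, 39]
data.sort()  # [39, 53, 71, 76, 80]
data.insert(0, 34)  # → [34, 39, 53, 71, 76, 80]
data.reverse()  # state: [80, 76, 71, 53, 39, 34]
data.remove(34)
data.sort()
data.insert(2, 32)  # [39, 53, 32, 71, 76, 80]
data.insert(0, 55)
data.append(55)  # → [55, 39, 53, 32, 71, 76, 80, 55]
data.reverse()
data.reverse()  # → [55, 39, 53, 32, 71, 76, 80, 55]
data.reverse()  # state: [55, 80, 76, 71, 32, 53, 39, 55]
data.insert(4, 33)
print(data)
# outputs [55, 80, 76, 71, 33, 32, 53, 39, 55]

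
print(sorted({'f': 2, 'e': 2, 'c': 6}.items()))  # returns [('c', 6), ('e', 2), ('f', 2)]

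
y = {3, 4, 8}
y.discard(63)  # {3, 4, 8}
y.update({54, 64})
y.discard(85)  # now {3, 4, 8, 54, 64}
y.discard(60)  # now {3, 4, 8, 54, 64}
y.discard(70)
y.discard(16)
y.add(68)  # {3, 4, 8, 54, 64, 68}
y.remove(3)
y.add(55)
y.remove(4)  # {8, 54, 55, 64, 68}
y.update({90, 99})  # {8, 54, 55, 64, 68, 90, 99}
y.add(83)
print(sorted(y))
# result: [8, 54, 55, 64, 68, 83, 90, 99]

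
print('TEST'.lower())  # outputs test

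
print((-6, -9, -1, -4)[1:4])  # (-9, -1, -4)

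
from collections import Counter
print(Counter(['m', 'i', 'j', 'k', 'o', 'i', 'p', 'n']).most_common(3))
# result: [('i', 2), ('m', 1), ('j', 1)]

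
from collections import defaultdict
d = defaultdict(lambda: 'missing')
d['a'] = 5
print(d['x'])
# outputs missing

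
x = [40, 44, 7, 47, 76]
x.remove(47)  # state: [40, 44, 7, 76]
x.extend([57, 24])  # [40, 44, 7, 76, 57, 24]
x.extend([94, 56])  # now [40, 44, 7, 76, 57, 24, 94, 56]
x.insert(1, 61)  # [40, 61, 44, 7, 76, 57, 24, 94, 56]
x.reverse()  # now [56, 94, 24, 57, 76, 7, 44, 61, 40]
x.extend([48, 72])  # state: [56, 94, 24, 57, 76, 7, 44, 61, 40, 48, 72]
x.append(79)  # [56, 94, 24, 57, 76, 7, 44, 61, 40, 48, 72, 79]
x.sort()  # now [7, 24, 40, 44, 48, 56, 57, 61, 72, 76, 79, 94]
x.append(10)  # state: [7, 24, 40, 44, 48, 56, 57, 61, 72, 76, 79, 94, 10]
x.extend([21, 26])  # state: [7, 24, 40, 44, 48, 56, 57, 61, 72, 76, 79, 94, 10, 21, 26]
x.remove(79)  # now [7, 24, 40, 44, 48, 56, 57, 61, 72, 76, 94, 10, 21, 26]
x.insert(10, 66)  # [7, 24, 40, 44, 48, 56, 57, 61, 72, 76, 66, 94, 10, 21, 26]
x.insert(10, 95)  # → [7, 24, 40, 44, 48, 56, 57, 61, 72, 76, 95, 66, 94, 10, 21, 26]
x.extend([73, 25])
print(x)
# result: [7, 24, 40, 44, 48, 56, 57, 61, 72, 76, 95, 66, 94, 10, 21, 26, 73, 25]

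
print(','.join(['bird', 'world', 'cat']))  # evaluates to bird,world,cat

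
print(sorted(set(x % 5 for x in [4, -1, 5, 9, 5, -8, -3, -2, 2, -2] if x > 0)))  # [0, 2, 4]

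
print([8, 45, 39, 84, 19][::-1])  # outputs [19, 84, 39, 45, 8]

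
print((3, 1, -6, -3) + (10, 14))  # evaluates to (3, 1, -6, -3, 10, 14)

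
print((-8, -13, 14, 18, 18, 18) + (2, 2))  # (-8, -13, 14, 18, 18, 18, 2, 2)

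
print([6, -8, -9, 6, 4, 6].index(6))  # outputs 0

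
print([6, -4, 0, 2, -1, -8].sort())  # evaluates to None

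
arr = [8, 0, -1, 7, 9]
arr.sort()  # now [-1, 0, 7, 8, 9]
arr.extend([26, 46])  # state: [-1, 0, 7, 8, 9, 26, 46]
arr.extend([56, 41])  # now [-1, 0, 7, 8, 9, 26, 46, 56, 41]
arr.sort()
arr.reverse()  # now [56, 46, 41, 26, 9, 8, 7, 0, -1]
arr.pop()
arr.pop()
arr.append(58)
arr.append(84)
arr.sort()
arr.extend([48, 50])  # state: [7, 8, 9, 26, 41, 46, 56, 58, 84, 48, 50]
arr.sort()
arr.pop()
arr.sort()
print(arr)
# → [7, 8, 9, 26, 41, 46, 48, 50, 56, 58]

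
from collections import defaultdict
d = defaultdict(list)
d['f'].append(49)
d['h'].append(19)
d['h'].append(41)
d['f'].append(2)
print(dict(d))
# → {'f': [49, 2], 'h': [19, 41]}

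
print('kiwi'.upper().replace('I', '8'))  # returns K8W8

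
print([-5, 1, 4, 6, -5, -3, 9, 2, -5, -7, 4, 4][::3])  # [-5, 6, 9, -7]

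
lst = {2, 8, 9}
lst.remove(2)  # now {8, 9}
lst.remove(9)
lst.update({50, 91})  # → {8, 50, 91}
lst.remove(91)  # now {8, 50}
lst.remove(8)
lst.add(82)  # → {50, 82}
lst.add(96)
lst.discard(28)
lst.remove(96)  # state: {50, 82}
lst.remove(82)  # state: {50}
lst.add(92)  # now {50, 92}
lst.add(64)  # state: {50, 64, 92}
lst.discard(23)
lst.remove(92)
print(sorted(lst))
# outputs [50, 64]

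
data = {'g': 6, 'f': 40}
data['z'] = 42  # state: {'g': 6, 'f': 40, 'z': 42}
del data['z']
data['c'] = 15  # {'g': 6, 'f': 40, 'c': 15}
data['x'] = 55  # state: {'g': 6, 'f': 40, 'c': 15, 'x': 55}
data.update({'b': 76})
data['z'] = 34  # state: {'g': 6, 'f': 40, 'c': 15, 'x': 55, 'b': 76, 'z': 34}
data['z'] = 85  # {'g': 6, 'f': 40, 'c': 15, 'x': 55, 'b': 76, 'z': 85}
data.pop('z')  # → 85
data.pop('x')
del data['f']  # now {'g': 6, 'c': 15, 'b': 76}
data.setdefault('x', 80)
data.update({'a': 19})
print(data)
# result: {'g': 6, 'c': 15, 'b': 76, 'x': 80, 'a': 19}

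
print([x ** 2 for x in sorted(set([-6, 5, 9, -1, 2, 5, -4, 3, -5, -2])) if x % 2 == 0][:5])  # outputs [36, 16, 4, 4]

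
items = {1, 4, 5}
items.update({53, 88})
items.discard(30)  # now {1, 4, 5, 53, 88}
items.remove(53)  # {1, 4, 5, 88}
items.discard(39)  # {1, 4, 5, 88}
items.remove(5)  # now {1, 4, 88}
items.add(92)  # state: {1, 4, 88, 92}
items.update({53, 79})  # {1, 4, 53, 79, 88, 92}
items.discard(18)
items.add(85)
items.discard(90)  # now {1, 4, 53, 79, 85, 88, 92}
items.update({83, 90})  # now {1, 4, 53, 79, 83, 85, 88, 90, 92}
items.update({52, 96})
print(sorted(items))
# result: [1, 4, 52, 53, 79, 83, 85, 88, 90, 92, 96]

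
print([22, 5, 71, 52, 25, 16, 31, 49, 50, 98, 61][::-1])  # [61, 98, 50, 49, 31, 16, 25, 52, 71, 5, 22]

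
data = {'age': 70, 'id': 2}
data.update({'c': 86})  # {'age': 70, 'id': 2, 'c': 86}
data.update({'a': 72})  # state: {'age': 70, 'id': 2, 'c': 86, 'a': 72}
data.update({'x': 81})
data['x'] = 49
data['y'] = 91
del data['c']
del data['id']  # {'age': 70, 'a': 72, 'x': 49, 'y': 91}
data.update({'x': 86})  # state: {'age': 70, 'a': 72, 'x': 86, 'y': 91}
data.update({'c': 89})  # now {'age': 70, 'a': 72, 'x': 86, 'y': 91, 'c': 89}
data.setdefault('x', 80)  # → 86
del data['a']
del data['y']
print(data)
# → {'age': 70, 'x': 86, 'c': 89}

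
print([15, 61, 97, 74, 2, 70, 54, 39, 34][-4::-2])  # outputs [70, 74, 61]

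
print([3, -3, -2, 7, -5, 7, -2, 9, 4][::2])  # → [3, -2, -5, -2, 4]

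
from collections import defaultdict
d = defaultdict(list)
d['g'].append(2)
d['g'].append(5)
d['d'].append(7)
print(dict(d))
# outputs {'g': [2, 5], 'd': [7]}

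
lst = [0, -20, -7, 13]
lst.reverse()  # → [13, -7, -20, 0]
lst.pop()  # 0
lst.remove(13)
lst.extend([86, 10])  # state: [-7, -20, 86, 10]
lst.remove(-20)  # [-7, 86, 10]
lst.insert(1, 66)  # [-7, 66, 86, 10]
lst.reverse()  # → [10, 86, 66, -7]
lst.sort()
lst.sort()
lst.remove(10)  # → [-7, 66, 86]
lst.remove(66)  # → [-7, 86]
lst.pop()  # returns 86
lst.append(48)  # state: [-7, 48]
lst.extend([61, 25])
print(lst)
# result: [-7, 48, 61, 25]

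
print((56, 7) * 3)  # (56, 7, 56, 7, 56, 7)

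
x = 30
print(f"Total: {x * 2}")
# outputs Total: 60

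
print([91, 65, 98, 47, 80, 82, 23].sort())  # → None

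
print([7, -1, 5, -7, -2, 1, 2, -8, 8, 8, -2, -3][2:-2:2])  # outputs [5, -2, 2, 8]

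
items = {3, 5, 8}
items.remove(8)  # {3, 5}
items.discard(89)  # {3, 5}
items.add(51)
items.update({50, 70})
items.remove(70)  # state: {3, 5, 50, 51}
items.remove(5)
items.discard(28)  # {3, 50, 51}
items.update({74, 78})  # {3, 50, 51, 74, 78}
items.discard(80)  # {3, 50, 51, 74, 78}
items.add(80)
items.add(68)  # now {3, 50, 51, 68, 74, 78, 80}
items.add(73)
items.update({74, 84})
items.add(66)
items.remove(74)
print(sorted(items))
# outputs [3, 50, 51, 66, 68, 73, 78, 80, 84]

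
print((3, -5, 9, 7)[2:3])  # (9,)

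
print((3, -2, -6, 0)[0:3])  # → (3, -2, -6)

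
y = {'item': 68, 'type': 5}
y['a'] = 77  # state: {'item': 68, 'type': 5, 'a': 77}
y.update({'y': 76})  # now {'item': 68, 'type': 5, 'a': 77, 'y': 76}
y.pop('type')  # 5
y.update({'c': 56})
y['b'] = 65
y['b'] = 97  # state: {'item': 68, 'a': 77, 'y': 76, 'c': 56, 'b': 97}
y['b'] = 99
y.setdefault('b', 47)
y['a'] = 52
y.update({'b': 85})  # {'item': 68, 'a': 52, 'y': 76, 'c': 56, 'b': 85}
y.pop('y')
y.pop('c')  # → 56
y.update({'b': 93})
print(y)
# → {'item': 68, 'a': 52, 'b': 93}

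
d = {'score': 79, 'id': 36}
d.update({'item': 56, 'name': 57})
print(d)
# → {'score': 79, 'id': 36, 'item': 56, 'name': 57}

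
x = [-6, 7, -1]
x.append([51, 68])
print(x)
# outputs [-6, 7, -1, [51, 68]]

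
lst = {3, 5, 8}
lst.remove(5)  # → {3, 8}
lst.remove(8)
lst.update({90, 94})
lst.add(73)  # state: {3, 73, 90, 94}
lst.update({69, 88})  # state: {3, 69, 73, 88, 90, 94}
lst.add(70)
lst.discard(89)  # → {3, 69, 70, 73, 88, 90, 94}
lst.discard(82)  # {3, 69, 70, 73, 88, 90, 94}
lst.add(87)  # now {3, 69, 70, 73, 87, 88, 90, 94}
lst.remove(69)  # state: {3, 70, 73, 87, 88, 90, 94}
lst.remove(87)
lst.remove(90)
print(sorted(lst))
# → [3, 70, 73, 88, 94]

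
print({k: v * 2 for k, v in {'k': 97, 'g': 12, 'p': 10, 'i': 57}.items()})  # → {'k': 194, 'g': 24, 'p': 20, 'i': 114}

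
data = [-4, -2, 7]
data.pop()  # 7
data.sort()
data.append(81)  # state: [-4, -2, 81]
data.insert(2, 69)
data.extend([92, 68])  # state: [-4, -2, 69, 81, 92, 68]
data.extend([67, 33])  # [-4, -2, 69, 81, 92, 68, 67, 33]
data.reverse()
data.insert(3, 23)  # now [33, 67, 68, 23, 92, 81, 69, -2, -4]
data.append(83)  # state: [33, 67, 68, 23, 92, 81, 69, -2, -4, 83]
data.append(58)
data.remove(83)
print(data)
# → [33, 67, 68, 23, 92, 81, 69, -2, -4, 58]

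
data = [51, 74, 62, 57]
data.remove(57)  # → [51, 74, 62]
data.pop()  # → 62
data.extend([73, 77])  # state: [51, 74, 73, 77]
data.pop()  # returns 77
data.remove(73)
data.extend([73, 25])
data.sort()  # [25, 51, 73, 74]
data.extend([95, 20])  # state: [25, 51, 73, 74, 95, 20]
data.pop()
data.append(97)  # [25, 51, 73, 74, 95, 97]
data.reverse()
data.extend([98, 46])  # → [97, 95, 74, 73, 51, 25, 98, 46]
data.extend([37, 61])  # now [97, 95, 74, 73, 51, 25, 98, 46, 37, 61]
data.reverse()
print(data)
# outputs [61, 37, 46, 98, 25, 51, 73, 74, 95, 97]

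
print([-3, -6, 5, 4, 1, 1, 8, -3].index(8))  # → 6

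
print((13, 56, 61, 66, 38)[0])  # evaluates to 13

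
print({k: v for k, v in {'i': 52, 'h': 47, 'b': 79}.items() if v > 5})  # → {'i': 52, 'h': 47, 'b': 79}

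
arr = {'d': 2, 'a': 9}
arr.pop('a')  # 9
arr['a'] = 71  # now {'d': 2, 'a': 71}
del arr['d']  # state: {'a': 71}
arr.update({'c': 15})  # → {'a': 71, 'c': 15}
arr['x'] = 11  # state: {'a': 71, 'c': 15, 'x': 11}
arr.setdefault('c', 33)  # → 15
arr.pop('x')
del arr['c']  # {'a': 71}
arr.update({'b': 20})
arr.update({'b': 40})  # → {'a': 71, 'b': 40}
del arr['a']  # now {'b': 40}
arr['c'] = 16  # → {'b': 40, 'c': 16}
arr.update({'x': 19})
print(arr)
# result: {'b': 40, 'c': 16, 'x': 19}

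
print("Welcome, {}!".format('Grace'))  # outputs Welcome, Grace!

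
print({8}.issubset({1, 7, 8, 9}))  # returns True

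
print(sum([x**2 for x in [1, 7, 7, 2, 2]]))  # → 107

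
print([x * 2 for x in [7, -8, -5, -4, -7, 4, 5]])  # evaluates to [14, -16, -10, -8, -14, 8, 10]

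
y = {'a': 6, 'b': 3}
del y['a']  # {'b': 3}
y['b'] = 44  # {'b': 44}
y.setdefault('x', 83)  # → 83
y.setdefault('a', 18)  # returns 18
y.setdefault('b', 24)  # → 44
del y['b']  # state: {'x': 83, 'a': 18}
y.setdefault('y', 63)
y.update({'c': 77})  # {'x': 83, 'a': 18, 'y': 63, 'c': 77}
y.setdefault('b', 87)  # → 87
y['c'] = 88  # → {'x': 83, 'a': 18, 'y': 63, 'c': 88, 'b': 87}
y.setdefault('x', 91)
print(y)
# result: {'x': 83, 'a': 18, 'y': 63, 'c': 88, 'b': 87}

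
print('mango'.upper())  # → MANGO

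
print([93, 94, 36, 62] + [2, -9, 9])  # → [93, 94, 36, 62, 2, -9, 9]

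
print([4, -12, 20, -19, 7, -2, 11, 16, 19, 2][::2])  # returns [4, 20, 7, 11, 19]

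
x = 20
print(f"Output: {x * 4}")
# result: Output: 80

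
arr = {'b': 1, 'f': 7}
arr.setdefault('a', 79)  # 79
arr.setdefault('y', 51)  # 51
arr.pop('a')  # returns 79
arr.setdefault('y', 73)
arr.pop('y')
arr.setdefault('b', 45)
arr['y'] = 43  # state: {'b': 1, 'f': 7, 'y': 43}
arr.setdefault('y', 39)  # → 43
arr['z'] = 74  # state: {'b': 1, 'f': 7, 'y': 43, 'z': 74}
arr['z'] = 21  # {'b': 1, 'f': 7, 'y': 43, 'z': 21}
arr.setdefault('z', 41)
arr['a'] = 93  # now {'b': 1, 'f': 7, 'y': 43, 'z': 21, 'a': 93}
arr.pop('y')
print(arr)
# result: {'b': 1, 'f': 7, 'z': 21, 'a': 93}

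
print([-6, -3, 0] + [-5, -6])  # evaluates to [-6, -3, 0, -5, -6]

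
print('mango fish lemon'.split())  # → ['mango', 'fish', 'lemon']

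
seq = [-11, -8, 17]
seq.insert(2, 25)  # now [-11, -8, 25, 17]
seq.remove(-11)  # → [-8, 25, 17]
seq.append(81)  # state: [-8, 25, 17, 81]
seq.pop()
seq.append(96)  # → [-8, 25, 17, 96]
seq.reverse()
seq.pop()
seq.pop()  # 25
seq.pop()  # 17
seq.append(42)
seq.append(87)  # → [96, 42, 87]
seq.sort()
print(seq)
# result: [42, 87, 96]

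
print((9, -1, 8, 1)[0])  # 9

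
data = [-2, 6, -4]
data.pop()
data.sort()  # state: [-2, 6]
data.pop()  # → 6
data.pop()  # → -2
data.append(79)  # [79]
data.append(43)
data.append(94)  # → [79, 43, 94]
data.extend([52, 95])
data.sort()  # [43, 52, 79, 94, 95]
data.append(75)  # [43, 52, 79, 94, 95, 75]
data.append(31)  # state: [43, 52, 79, 94, 95, 75, 31]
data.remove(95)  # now [43, 52, 79, 94, 75, 31]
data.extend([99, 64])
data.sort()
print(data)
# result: [31, 43, 52, 64, 75, 79, 94, 99]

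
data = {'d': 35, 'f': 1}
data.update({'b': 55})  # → {'d': 35, 'f': 1, 'b': 55}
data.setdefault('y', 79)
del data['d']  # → {'f': 1, 'b': 55, 'y': 79}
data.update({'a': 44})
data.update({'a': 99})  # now {'f': 1, 'b': 55, 'y': 79, 'a': 99}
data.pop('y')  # 79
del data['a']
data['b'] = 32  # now {'f': 1, 'b': 32}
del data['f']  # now {'b': 32}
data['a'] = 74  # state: {'b': 32, 'a': 74}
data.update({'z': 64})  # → {'b': 32, 'a': 74, 'z': 64}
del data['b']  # {'a': 74, 'z': 64}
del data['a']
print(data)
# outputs {'z': 64}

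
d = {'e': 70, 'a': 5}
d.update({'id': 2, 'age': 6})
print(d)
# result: {'e': 70, 'a': 5, 'id': 2, 'age': 6}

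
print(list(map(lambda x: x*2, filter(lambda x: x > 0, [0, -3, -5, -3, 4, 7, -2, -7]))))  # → [8, 14]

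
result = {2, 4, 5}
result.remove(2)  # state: {4, 5}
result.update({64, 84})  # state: {4, 5, 64, 84}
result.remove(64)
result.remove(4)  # {5, 84}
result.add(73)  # {5, 73, 84}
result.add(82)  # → {5, 73, 82, 84}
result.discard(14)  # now {5, 73, 82, 84}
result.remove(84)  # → {5, 73, 82}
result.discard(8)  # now {5, 73, 82}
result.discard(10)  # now {5, 73, 82}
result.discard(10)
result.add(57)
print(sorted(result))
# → [5, 57, 73, 82]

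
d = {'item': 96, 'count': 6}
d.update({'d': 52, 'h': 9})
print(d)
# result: {'item': 96, 'count': 6, 'd': 52, 'h': 9}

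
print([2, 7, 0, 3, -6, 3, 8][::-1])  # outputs [8, 3, -6, 3, 0, 7, 2]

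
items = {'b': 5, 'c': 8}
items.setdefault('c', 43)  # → 8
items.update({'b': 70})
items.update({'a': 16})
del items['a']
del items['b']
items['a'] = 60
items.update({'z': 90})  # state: {'c': 8, 'a': 60, 'z': 90}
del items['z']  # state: {'c': 8, 'a': 60}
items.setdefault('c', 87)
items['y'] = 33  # {'c': 8, 'a': 60, 'y': 33}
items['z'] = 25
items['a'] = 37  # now {'c': 8, 'a': 37, 'y': 33, 'z': 25}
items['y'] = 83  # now {'c': 8, 'a': 37, 'y': 83, 'z': 25}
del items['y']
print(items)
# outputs {'c': 8, 'a': 37, 'z': 25}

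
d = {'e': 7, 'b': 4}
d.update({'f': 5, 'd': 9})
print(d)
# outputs {'e': 7, 'b': 4, 'f': 5, 'd': 9}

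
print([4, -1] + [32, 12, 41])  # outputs [4, -1, 32, 12, 41]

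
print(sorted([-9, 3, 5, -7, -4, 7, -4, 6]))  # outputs [-9, -7, -4, -4, 3, 5, 6, 7]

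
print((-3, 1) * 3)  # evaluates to (-3, 1, -3, 1, -3, 1)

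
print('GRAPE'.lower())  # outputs grape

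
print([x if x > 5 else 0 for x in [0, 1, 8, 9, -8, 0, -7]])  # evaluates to [0, 0, 8, 9, 0, 0, 0]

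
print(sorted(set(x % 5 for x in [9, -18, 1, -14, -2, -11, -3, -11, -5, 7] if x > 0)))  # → [1, 2, 4]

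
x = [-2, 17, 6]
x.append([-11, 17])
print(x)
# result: [-2, 17, 6, [-11, 17]]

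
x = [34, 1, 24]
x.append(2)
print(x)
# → [34, 1, 24, 2]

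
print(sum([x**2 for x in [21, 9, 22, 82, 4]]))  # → 7746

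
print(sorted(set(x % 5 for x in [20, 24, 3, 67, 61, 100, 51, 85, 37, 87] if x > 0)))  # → [0, 1, 2, 3, 4]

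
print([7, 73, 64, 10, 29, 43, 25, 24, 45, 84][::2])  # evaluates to [7, 64, 29, 25, 45]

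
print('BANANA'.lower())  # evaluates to banana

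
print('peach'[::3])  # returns pc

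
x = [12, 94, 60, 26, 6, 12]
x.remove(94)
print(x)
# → [12, 60, 26, 6, 12]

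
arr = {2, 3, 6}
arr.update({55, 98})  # {2, 3, 6, 55, 98}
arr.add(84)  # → {2, 3, 6, 55, 84, 98}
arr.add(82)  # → {2, 3, 6, 55, 82, 84, 98}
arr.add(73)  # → {2, 3, 6, 55, 73, 82, 84, 98}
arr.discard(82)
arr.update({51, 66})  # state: {2, 3, 6, 51, 55, 66, 73, 84, 98}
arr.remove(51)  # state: {2, 3, 6, 55, 66, 73, 84, 98}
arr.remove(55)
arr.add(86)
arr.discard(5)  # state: {2, 3, 6, 66, 73, 84, 86, 98}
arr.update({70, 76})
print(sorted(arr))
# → [2, 3, 6, 66, 70, 73, 76, 84, 86, 98]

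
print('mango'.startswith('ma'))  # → True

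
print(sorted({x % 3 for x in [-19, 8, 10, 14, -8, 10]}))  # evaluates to [1, 2]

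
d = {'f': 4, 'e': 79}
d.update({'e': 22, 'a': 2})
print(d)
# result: {'f': 4, 'e': 22, 'a': 2}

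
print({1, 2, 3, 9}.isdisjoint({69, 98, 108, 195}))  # True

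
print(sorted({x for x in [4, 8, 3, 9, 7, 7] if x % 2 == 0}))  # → [4, 8]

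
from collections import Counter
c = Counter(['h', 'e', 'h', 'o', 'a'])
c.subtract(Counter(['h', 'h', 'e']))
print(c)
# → Counter({'o': 1, 'a': 1, 'h': 0, 'e': 0})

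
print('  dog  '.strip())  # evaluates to dog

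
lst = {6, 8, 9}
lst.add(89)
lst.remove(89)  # {6, 8, 9}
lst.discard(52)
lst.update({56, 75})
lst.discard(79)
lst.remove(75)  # {6, 8, 9, 56}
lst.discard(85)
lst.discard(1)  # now {6, 8, 9, 56}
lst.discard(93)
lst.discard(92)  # {6, 8, 9, 56}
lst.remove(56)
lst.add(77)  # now {6, 8, 9, 77}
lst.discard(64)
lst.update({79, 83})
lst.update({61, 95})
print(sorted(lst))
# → [6, 8, 9, 61, 77, 79, 83, 95]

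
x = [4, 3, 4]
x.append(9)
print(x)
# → [4, 3, 4, 9]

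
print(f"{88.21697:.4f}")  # 88.2170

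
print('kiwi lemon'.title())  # Kiwi Lemon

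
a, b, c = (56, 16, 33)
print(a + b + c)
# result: 105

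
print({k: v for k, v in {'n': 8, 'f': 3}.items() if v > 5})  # {'n': 8}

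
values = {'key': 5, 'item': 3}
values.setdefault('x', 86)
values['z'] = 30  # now {'key': 5, 'item': 3, 'x': 86, 'z': 30}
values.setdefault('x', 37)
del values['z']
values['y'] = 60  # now {'key': 5, 'item': 3, 'x': 86, 'y': 60}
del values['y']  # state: {'key': 5, 'item': 3, 'x': 86}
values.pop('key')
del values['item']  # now {'x': 86}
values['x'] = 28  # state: {'x': 28}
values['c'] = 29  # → {'x': 28, 'c': 29}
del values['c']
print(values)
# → {'x': 28}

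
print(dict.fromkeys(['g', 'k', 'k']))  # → {'g': None, 'k': None}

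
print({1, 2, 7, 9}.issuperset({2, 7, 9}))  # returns True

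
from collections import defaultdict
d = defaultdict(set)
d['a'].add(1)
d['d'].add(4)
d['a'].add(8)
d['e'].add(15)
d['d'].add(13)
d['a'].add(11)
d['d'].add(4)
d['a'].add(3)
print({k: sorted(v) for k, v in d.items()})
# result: {'a': [1, 3, 8, 11], 'd': [4, 13], 'e': [15]}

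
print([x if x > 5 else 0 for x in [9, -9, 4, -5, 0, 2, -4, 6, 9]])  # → [9, 0, 0, 0, 0, 0, 0, 6, 9]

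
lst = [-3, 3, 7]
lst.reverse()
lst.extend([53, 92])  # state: [7, 3, -3, 53, 92]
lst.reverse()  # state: [92, 53, -3, 3, 7]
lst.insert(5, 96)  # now [92, 53, -3, 3, 7, 96]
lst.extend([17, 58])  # [92, 53, -3, 3, 7, 96, 17, 58]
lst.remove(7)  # [92, 53, -3, 3, 96, 17, 58]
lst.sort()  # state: [-3, 3, 17, 53, 58, 92, 96]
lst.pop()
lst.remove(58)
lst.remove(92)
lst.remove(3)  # [-3, 17, 53]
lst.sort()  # [-3, 17, 53]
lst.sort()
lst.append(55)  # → [-3, 17, 53, 55]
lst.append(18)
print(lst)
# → [-3, 17, 53, 55, 18]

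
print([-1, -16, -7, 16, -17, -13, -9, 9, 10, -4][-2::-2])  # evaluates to [10, -9, -17, -7, -1]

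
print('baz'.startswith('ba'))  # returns True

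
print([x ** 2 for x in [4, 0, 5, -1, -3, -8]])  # [16, 0, 25, 1, 9, 64]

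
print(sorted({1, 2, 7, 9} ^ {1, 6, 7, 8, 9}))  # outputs [2, 6, 8]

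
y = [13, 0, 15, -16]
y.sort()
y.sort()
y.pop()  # 15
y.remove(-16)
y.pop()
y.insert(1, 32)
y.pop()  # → 32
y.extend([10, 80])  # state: [0, 10, 80]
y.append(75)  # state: [0, 10, 80, 75]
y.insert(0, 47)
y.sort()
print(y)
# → [0, 10, 47, 75, 80]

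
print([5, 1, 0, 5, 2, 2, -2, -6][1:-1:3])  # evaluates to [1, 2]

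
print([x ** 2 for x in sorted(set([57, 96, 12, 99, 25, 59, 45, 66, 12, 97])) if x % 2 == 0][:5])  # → [144, 4356, 9216]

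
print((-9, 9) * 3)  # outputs (-9, 9, -9, 9, -9, 9)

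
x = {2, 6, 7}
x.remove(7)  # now {2, 6}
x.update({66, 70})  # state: {2, 6, 66, 70}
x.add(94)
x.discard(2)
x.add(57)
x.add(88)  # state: {6, 57, 66, 70, 88, 94}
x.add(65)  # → {6, 57, 65, 66, 70, 88, 94}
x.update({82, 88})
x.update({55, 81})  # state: {6, 55, 57, 65, 66, 70, 81, 82, 88, 94}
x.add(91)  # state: {6, 55, 57, 65, 66, 70, 81, 82, 88, 91, 94}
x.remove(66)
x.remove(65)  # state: {6, 55, 57, 70, 81, 82, 88, 91, 94}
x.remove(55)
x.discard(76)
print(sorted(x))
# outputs [6, 57, 70, 81, 82, 88, 91, 94]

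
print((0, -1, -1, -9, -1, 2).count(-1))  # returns 3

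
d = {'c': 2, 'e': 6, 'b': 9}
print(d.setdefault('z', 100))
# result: 100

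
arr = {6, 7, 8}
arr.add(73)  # {6, 7, 8, 73}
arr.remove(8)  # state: {6, 7, 73}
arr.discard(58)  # {6, 7, 73}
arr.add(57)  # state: {6, 7, 57, 73}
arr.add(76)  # {6, 7, 57, 73, 76}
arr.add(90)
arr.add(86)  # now {6, 7, 57, 73, 76, 86, 90}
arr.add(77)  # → {6, 7, 57, 73, 76, 77, 86, 90}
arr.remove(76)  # {6, 7, 57, 73, 77, 86, 90}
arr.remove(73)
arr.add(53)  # {6, 7, 53, 57, 77, 86, 90}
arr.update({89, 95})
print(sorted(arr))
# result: [6, 7, 53, 57, 77, 86, 89, 90, 95]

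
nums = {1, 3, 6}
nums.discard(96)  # {1, 3, 6}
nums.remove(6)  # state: {1, 3}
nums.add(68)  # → {1, 3, 68}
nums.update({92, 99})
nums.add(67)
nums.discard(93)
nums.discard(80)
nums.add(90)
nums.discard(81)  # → {1, 3, 67, 68, 90, 92, 99}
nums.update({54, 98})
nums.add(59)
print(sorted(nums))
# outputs [1, 3, 54, 59, 67, 68, 90, 92, 98, 99]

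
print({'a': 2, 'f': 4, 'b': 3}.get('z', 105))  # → 105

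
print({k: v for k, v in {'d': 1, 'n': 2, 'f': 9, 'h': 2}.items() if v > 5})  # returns {'f': 9}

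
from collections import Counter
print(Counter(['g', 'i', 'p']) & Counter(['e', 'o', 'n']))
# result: Counter()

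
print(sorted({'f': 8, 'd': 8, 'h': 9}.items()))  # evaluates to [('d', 8), ('f', 8), ('h', 9)]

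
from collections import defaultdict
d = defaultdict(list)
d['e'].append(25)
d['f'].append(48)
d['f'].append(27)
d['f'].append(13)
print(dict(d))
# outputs {'e': [25], 'f': [48, 27, 13]}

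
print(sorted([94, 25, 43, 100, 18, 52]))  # [18, 25, 43, 52, 94, 100]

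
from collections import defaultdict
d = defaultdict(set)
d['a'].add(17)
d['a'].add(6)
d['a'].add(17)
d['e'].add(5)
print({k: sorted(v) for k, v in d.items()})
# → {'a': [6, 17], 'e': [5]}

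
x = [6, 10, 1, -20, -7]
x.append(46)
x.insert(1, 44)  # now [6, 44, 10, 1, -20, -7, 46]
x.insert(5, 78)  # [6, 44, 10, 1, -20, 78, -7, 46]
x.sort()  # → [-20, -7, 1, 6, 10, 44, 46, 78]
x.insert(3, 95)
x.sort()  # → [-20, -7, 1, 6, 10, 44, 46, 78, 95]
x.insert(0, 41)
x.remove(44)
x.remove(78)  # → [41, -20, -7, 1, 6, 10, 46, 95]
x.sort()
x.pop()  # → 95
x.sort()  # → [-20, -7, 1, 6, 10, 41, 46]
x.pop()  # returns 46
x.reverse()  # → [41, 10, 6, 1, -7, -20]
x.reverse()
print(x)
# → [-20, -7, 1, 6, 10, 41]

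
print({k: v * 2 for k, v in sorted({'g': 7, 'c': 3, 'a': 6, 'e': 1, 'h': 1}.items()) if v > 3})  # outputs {'a': 12, 'g': 14}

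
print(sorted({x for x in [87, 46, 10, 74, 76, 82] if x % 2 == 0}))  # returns [10, 46, 74, 76, 82]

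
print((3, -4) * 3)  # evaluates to (3, -4, 3, -4, 3, -4)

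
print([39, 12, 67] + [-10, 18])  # [39, 12, 67, -10, 18]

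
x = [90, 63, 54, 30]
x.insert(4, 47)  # [90, 63, 54, 30, 47]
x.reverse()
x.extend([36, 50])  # [47, 30, 54, 63, 90, 36, 50]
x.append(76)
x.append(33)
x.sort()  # [30, 33, 36, 47, 50, 54, 63, 76, 90]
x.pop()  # 90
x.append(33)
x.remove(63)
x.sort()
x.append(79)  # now [30, 33, 33, 36, 47, 50, 54, 76, 79]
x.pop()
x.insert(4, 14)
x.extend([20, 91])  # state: [30, 33, 33, 36, 14, 47, 50, 54, 76, 20, 91]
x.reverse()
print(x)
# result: [91, 20, 76, 54, 50, 47, 14, 36, 33, 33, 30]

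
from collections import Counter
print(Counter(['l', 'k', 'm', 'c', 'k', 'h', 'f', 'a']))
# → Counter({'k': 2, 'l': 1, 'm': 1, 'c': 1, 'h': 1, 'f': 1, 'a': 1})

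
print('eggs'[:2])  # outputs eg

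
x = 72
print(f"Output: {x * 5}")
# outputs Output: 360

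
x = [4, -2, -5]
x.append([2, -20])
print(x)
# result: [4, -2, -5, [2, -20]]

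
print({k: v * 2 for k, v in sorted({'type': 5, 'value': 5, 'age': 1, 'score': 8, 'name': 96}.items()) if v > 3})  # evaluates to {'name': 192, 'score': 16, 'type': 10, 'value': 10}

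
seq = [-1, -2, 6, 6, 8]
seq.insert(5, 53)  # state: [-1, -2, 6, 6, 8, 53]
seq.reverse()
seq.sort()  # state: [-2, -1, 6, 6, 8, 53]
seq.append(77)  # [-2, -1, 6, 6, 8, 53, 77]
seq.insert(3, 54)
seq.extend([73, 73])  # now [-2, -1, 6, 54, 6, 8, 53, 77, 73, 73]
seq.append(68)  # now [-2, -1, 6, 54, 6, 8, 53, 77, 73, 73, 68]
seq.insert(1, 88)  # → [-2, 88, -1, 6, 54, 6, 8, 53, 77, 73, 73, 68]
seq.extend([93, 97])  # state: [-2, 88, -1, 6, 54, 6, 8, 53, 77, 73, 73, 68, 93, 97]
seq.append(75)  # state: [-2, 88, -1, 6, 54, 6, 8, 53, 77, 73, 73, 68, 93, 97, 75]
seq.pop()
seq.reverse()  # [97, 93, 68, 73, 73, 77, 53, 8, 6, 54, 6, -1, 88, -2]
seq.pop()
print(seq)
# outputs [97, 93, 68, 73, 73, 77, 53, 8, 6, 54, 6, -1, 88]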